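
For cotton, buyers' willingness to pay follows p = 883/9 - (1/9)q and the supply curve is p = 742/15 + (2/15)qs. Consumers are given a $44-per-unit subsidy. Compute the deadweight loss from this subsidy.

Deadweight loss = $3960

Pre-subsidy: 883/9 - (1/9)q = 742/15 + (2/15)q gives q* = 199 and p* = 76.
With the rebate, buyers effectively pay pb = ps − 44, where ps is the price sellers receive.
On the curves, pb = 883/9 - (1/9)q and ps = 742/15 + (2/15)q; the wedge ps − pb = 44 gives 742/15 + (2/15)q − (883/9 - (1/9)q) = 44, so q' = 379.
Then pb = 883/9 − (1/9)·379 = 56 and ps = 742/15 + (2/15)·379 = 100.
The subsidy expands output by 379 − 199 = 180 past the efficient level; on those units the gap between marginal cost and willingness to pay runs from 0 up to 44.
DWL = ½ × 44 × 180 = 3960.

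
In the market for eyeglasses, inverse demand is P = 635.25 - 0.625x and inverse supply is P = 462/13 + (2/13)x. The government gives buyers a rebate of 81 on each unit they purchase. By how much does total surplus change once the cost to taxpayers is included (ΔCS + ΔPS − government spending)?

Pre-subsidy: 635.25 - 0.625x = 462/13 + (2/13)x gives x* = 770 and P* = 154.
With the rebate, buyers effectively pay Pb = Ps − 81, where Ps is the price sellers receive.
On the curves, Pb = 635.25 - 0.625x and Ps = 462/13 + (2/13)x; the wedge Ps − Pb = 81 gives 462/13 + (2/13)x − (635.25 - 0.625x) = 81, so x' = 874.
Then Pb = 635.25 − 0.625·874 = 89 and Ps = 462/13 + (2/13)·874 = 170.
ΔCS = ½(770 + 874)(154 − 89) = 53430; ΔPS = ½(770 + 874)(170 − 154) = 13152.
Government spending = 81 × 874 = 70794.
Net change = 53430 + 13152 − 70794 = -4212. The loss equals the DWL triangle ½·81·104.

Net change in total surplus = -4212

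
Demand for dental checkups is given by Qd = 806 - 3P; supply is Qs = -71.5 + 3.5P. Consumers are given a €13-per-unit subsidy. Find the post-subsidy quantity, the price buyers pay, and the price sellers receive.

Pre-subsidy: 806 - 3P = -71.5 + 3.5P gives P* = 135, Q* = 401.
With the rebate, buyers effectively pay Pb = Ps − 13, where Ps is the price sellers receive.
Demand in terms of Ps becomes Qd = 806 − 3(Ps − 13) = 845 - 3Ps. Setting this equal to supply: 845 - 3Ps = -71.5 + 3.5Ps, so Ps = 141.
Buyers pay Pb = 141 − 13 = 128; Q' = -71.5 + 3.5·141 = 422.

Q' = 422; buyers pay €128; sellers receive €141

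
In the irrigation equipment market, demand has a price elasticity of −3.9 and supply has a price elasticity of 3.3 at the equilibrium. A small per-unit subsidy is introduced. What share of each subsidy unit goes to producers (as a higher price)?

For a small subsidy around the equilibrium, the benefit split depends on the relative slopes, which at a point are proportional to the elasticities.
Buyer share = εs/(εs + |εd|) = 3.3/(3.3 + 3.9) = 11/24; seller share = |εd|/(εs + |εd|) = 13/24.
So producers capture 13/24 of the subsidy.

Producer share = 13/24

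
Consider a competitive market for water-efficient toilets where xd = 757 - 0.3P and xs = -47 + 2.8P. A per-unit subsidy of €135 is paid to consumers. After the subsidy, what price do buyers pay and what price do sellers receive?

Pre-subsidy: 757 - 0.3P = -47 + 2.8P gives P* = 8040/31, x* = 21055/31.
With the rebate, buyers effectively pay Pb = Ps − 135, where Ps is the price sellers receive.
Demand in terms of Ps becomes xd = 757 − 0.3(Ps − 135) = 797.5 - 0.3Ps. Setting this equal to supply: 797.5 - 0.3Ps = -47 + 2.8Ps, so Ps = 8445/31.
Buyers pay Pb = 8445/31 − 135 = 4260/31; x' = -47 + 2.8·(8445/31) = 22189/31.

Buyers pay 4260/31; sellers receive 8445/31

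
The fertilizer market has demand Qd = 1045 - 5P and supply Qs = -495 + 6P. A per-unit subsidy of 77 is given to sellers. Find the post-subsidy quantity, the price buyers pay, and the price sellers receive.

Q' = 555; buyers pay 98; sellers receive 175

Pre-subsidy: 1045 - 5P = -495 + 6P gives P* = 140, Q* = 345.
With the subsidy, sellers receive Ps = Pb + 77 for each unit, where Pb is the price buyers pay.
Supply in terms of Pb becomes Qs = -495 + 6(Pb + 77) = -33 + 6Pb. Setting this equal to demand: 1045 - 5Pb = -33 + 6Pb, so Pb = 98.
Sellers receive Ps = 98 + 77 = 175; Q' = 1045 − 5·98 = 555.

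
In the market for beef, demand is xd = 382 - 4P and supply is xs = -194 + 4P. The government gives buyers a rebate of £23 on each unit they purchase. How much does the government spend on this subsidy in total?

Pre-subsidy: 382 - 4P = -194 + 4P gives P* = 72, x* = 94.
With the rebate, buyers effectively pay Pb = Ps − 23, where Ps is the price sellers receive.
Demand in terms of Ps becomes xd = 382 − 4(Ps − 23) = 474 - 4Ps. Setting this equal to supply: 474 - 4Ps = -194 + 4Ps, so Ps = 83.5.
Buyers pay Pb = 83.5 − 23 = 60.5; x' = -194 + 4·83.5 = 140.
Government outlay = subsidy × quantity = 23 × 140 = 3220.

Government cost = £3220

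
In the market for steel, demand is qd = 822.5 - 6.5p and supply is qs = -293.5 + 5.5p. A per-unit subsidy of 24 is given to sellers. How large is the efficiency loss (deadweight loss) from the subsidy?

Deadweight loss = 858

Pre-subsidy: 822.5 - 6.5p = -293.5 + 5.5p gives p* = 93, q* = 218.
With the subsidy, sellers receive ps = pb + 24 for each unit, where pb is the price buyers pay.
Supply in terms of pb becomes qs = -293.5 + 5.5(pb + 24) = -161.5 + 5.5pb. Setting this equal to demand: 822.5 - 6.5pb = -161.5 + 5.5pb, so pb = 82.
Sellers receive ps = 82 + 24 = 106; q' = 822.5 − 6.5·82 = 289.5.
The subsidy expands output by 289.5 − 218 = 71.5 past the efficient level; on those units the gap between marginal cost and willingness to pay runs from 0 up to 24.
DWL = ½ × 24 × 71.5 = 858.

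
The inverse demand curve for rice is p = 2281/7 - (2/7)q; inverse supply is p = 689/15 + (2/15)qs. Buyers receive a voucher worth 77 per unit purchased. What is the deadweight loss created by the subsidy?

Deadweight loss = 7074.375

Pre-subsidy: 2281/7 - (2/7)q = 689/15 + (2/15)q gives q* = 668 and p* = 135.
With the rebate, buyers effectively pay pb = ps − 77, where ps is the price sellers receive.
On the curves, pb = 2281/7 - (2/7)q and ps = 689/15 + (2/15)q; the wedge ps − pb = 77 gives 689/15 + (2/15)q − (2281/7 - (2/7)q) = 77, so q' = 851.75.
Then pb = 2281/7 − (2/7)·851.75 = 82.5 and ps = 689/15 + (2/15)·851.75 = 159.5.
The subsidy expands output by 851.75 − 668 = 183.75 past the efficient level; on those units the gap between marginal cost and willingness to pay runs from 0 up to 77.
DWL = ½ × 77 × 183.75 = 7074.375.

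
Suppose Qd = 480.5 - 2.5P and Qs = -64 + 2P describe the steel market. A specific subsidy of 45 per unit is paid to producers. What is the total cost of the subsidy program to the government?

Government cost = 10260

Pre-subsidy: 480.5 - 2.5P = -64 + 2P gives P* = 121, Q* = 178.
With the subsidy, sellers receive Ps = Pb + 45 for each unit, where Pb is the price buyers pay.
Supply in terms of Pb becomes Qs = -64 + 2(Pb + 45) = 26 + 2Pb. Setting this equal to demand: 480.5 - 2.5Pb = 26 + 2Pb, so Pb = 101.
Sellers receive Ps = 101 + 45 = 146; Q' = 480.5 − 2.5·101 = 228.
Government outlay = subsidy × quantity = 45 × 228 = 10260.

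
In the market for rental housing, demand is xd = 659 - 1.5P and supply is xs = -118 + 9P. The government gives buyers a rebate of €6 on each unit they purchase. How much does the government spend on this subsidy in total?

Pre-subsidy: 659 - 1.5P = -118 + 9P gives P* = 74, x* = 548.
With the rebate, buyers effectively pay Pb = Ps − 6, where Ps is the price sellers receive.
Demand in terms of Ps becomes xd = 659 − 1.5(Ps − 6) = 668 - 1.5Ps. Setting this equal to supply: 668 - 1.5Ps = -118 + 9Ps, so Ps = 524/7.
Buyers pay Pb = 524/7 − 6 = 482/7; x' = -118 + 9·(524/7) = 3890/7.
Government outlay = subsidy × quantity = 6 × 3890/7 = 23340/7.

Government cost = 23340/7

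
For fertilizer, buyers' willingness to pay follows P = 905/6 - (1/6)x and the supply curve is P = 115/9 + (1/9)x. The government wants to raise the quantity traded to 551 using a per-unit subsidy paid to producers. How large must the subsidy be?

At x = 551, from the demand curve buyers pay Pb = 905/6 − (1/6)·551 = 59; from the supply curve sellers need Ps = 115/9 + (1/9)·551 = 74.
The subsidy must fill the gap: s = Ps − Pb = 74 − 59 = 15.

Required subsidy s = 15 per unit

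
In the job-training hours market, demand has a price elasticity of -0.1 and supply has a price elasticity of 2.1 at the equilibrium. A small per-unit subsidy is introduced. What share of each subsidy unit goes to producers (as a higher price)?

For a small subsidy around the equilibrium, the benefit split depends on the relative slopes, which at a point are proportional to the elasticities.
Buyer share = εs/(εs + |εd|) = 2.1/(2.1 + 0.1) = 21/22; seller share = |εd|/(εs + |εd|) = 1/22.
So producers capture 1/22 of the subsidy.

Producer share = 1/22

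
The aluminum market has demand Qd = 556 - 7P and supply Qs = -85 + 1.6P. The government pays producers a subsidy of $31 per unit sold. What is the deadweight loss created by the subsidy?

Deadweight loss = 26908/43

Pre-subsidy: 556 - 7P = -85 + 1.6P gives P* = 3205/43, Q* = 1473/43.
With the subsidy, sellers receive Ps = Pb + 31 for each unit, where Pb is the price buyers pay.
Supply in terms of Pb becomes Qs = -85 + 1.6(Pb + 31) = -35.4 + 1.6Pb. Setting this equal to demand: 556 - 7Pb = -35.4 + 1.6Pb, so Pb = 2957/43.
Sellers receive Ps = 2957/43 + 31 = 4290/43; Q' = 556 − 7·(2957/43) = 3209/43.
The subsidy expands output by 3209/43 − 1473/43 = 1736/43 past the efficient level; on those units the gap between marginal cost and willingness to pay runs from 0 up to 31.
DWL = ½ × 31 × 1736/43 = 26908/43.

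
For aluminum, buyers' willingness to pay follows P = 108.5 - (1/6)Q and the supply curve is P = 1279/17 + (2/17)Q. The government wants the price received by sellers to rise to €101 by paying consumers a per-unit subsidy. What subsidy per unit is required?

Required subsidy s = €29 per unit

At a seller price of 101, quantity supplied is -639.5 + 8.5·101 = 219.
Buyers absorb 219 only when they pay Pb = 108.5 − (1/6)·219 = 72.
s = Ps − Pb = 101 − 72 = 29.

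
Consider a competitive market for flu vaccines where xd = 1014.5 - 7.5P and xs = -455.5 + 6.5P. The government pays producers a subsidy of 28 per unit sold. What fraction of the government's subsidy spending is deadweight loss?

DWL / government spending = 195/1298

Pre-subsidy: 1014.5 - 7.5P = -455.5 + 6.5P gives P* = 105, x* = 227.
With the subsidy, sellers receive Ps = Pb + 28 for each unit, where Pb is the price buyers pay.
Supply in terms of Pb becomes xs = -455.5 + 6.5(Pb + 28) = -273.5 + 6.5Pb. Setting this equal to demand: 1014.5 - 7.5Pb = -273.5 + 6.5Pb, so Pb = 92.
Sellers receive Ps = 92 + 28 = 120; x' = 1014.5 − 7.5·92 = 324.5.
ΔCS = ½(227 + 324.5)(105 − 92) = 3584.75; ΔPS = ½(227 + 324.5)(120 − 105) = 4136.25.
Government spending = 28 × 324.5 = 9086.
DWL = ½ × 28 × (324.5 − 227) = 1365; fraction = 1365 / 9086 = 195/1298.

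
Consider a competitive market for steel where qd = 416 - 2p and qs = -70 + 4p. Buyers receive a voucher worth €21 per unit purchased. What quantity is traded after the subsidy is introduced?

Pre-subsidy: 416 - 2p = -70 + 4p gives p* = 81, q* = 254.
With the rebate, buyers effectively pay pb = ps − 21, where ps is the price sellers receive.
Demand in terms of ps becomes qd = 416 − 2(ps − 21) = 458 - 2ps. Setting this equal to supply: 458 - 2ps = -70 + 4ps, so ps = 88.
Buyers pay pb = 88 − 21 = 67; q' = -70 + 4·88 = 282.

q' = 282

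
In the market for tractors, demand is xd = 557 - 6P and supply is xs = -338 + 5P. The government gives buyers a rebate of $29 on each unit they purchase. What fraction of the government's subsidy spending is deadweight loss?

Pre-subsidy: 557 - 6P = -338 + 5P gives P* = 895/11, x* = 757/11.
With the rebate, buyers effectively pay Pb = Ps − 29, where Ps is the price sellers receive.
Demand in terms of Ps becomes xd = 557 − 6(Ps − 29) = 731 - 6Ps. Setting this equal to supply: 731 - 6Ps = -338 + 5Ps, so Ps = 1069/11.
Buyers pay Pb = 1069/11 − 29 = 750/11; x' = -338 + 5·(1069/11) = 1627/11.
ΔCS = ½(757/11 + 1627/11)(895/11 − 750/11) = 172840/121; ΔPS = ½(757/11 + 1627/11)(1069/11 − 895/11) = 207408/121.
Government spending = 29 × 1627/11 = 47183/11.
DWL = ½ × 29 × (1627/11 − 757/11) = 12615/11; fraction = (12615/11) / (47183/11) = 435/1627.

DWL / government spending = 435/1627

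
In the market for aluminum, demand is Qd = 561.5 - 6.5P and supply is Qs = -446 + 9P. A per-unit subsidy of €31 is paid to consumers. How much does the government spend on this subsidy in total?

Government cost = €7936

Pre-subsidy: 561.5 - 6.5P = -446 + 9P gives P* = 65, Q* = 139.
With the rebate, buyers effectively pay Pb = Ps − 31, where Ps is the price sellers receive.
Demand in terms of Ps becomes Qd = 561.5 − 6.5(Ps − 31) = 763 - 6.5Ps. Setting this equal to supply: 763 - 6.5Ps = -446 + 9Ps, so Ps = 78.
Buyers pay Pb = 78 − 31 = 47; Q' = -446 + 9·78 = 256.
Government outlay = subsidy × quantity = 31 × 256 = 7936.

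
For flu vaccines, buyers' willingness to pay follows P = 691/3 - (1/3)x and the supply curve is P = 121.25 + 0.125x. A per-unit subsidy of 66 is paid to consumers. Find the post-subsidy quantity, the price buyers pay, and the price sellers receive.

x' = 382; buyers pay 103; sellers receive 169

Pre-subsidy: 691/3 - (1/3)x = 121.25 + 0.125x gives x* = 238 and P* = 151.
With the rebate, buyers effectively pay Pb = Ps − 66, where Ps is the price sellers receive.
On the curves, Pb = 691/3 - (1/3)x and Ps = 121.25 + 0.125x; the wedge Ps − Pb = 66 gives 121.25 + 0.125x − (691/3 - (1/3)x) = 66, so x' = 382.
Then Pb = 691/3 − (1/3)·382 = 103 and Ps = 121.25 + 0.125·382 = 169.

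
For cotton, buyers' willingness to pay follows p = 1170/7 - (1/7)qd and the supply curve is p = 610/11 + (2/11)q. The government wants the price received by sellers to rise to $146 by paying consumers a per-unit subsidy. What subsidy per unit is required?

At a seller price of 146, quantity supplied is -305 + 5.5·146 = 498.
Buyers absorb 498 only when they pay pb = 1170/7 − (1/7)·498 = 96.
s = ps − pb = 146 − 96 = 50.

Required subsidy s = $50 per unit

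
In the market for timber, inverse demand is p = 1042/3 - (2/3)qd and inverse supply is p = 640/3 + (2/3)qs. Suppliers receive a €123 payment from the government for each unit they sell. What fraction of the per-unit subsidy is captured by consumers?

Pre-subsidy: 1042/3 - (2/3)q = 640/3 + (2/3)q gives q* = 100.5 and p* = 841/3.
With the subsidy, sellers receive ps = pb + 123 for each unit, where pb is the price buyers pay.
On the curves, pb = 1042/3 - (2/3)q and ps = 640/3 + (2/3)q; the wedge ps − pb = 123 gives 640/3 + (2/3)q − (1042/3 - (2/3)q) = 123, so q' = 192.75.
Then pb = 1042/3 − (2/3)·192.75 = 1313/6 and ps = 640/3 + (2/3)·192.75 = 2051/6.
Buyers' price falls by p* − pb = 841/3 − 1313/6 = 61.5; sellers' price rises by ps − p* = 2051/6 − 841/3 = 61.5.
So consumers capture 61.5/123 = 0.5 of each unit of subsidy.

Consumer share = 0.5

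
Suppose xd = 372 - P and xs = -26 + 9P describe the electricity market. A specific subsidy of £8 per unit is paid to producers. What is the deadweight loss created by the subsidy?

Pre-subsidy: 372 - P = -26 + 9P gives P* = 39.8, x* = 332.2.
With the subsidy, sellers receive Ps = Pb + 8 for each unit, where Pb is the price buyers pay.
Supply in terms of Pb becomes xs = -26 + 9(Pb + 8) = 46 + 9Pb. Setting this equal to demand: 372 - Pb = 46 + 9Pb, so Pb = 32.6.
Sellers receive Ps = 32.6 + 8 = 40.6; x' = 372 − 1·32.6 = 339.4.
The subsidy expands output by 339.4 − 332.2 = 7.2 past the efficient level; on those units the gap between marginal cost and willingness to pay runs from 0 up to 8.
DWL = ½ × 8 × 7.2 = 28.8.

Deadweight loss = £28.8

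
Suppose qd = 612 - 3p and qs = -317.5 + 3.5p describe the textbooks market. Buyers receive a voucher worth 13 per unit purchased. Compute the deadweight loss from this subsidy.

Deadweight loss = 136.5

Pre-subsidy: 612 - 3p = -317.5 + 3.5p gives p* = 143, q* = 183.
With the rebate, buyers effectively pay pb = ps − 13, where ps is the price sellers receive.
Demand in terms of ps becomes qd = 612 − 3(ps − 13) = 651 - 3ps. Setting this equal to supply: 651 - 3ps = -317.5 + 3.5ps, so ps = 149.
Buyers pay pb = 149 − 13 = 136; q' = -317.5 + 3.5·149 = 204.
The subsidy expands output by 204 − 183 = 21 past the efficient level; on those units the gap between marginal cost and willingness to pay runs from 0 up to 13.
DWL = ½ × 13 × 21 = 136.5.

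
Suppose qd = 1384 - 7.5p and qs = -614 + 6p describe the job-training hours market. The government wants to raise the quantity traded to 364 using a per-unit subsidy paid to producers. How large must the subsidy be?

At q = 364, invert demand for the buyer price: pb = (1384 − 364)/7.5 = 136; invert supply for the seller price: ps = (364 − (-614))/6 = 163.
The subsidy must fill the gap: s = ps − pb = 163 − 136 = 27.

Required subsidy s = 27 per unit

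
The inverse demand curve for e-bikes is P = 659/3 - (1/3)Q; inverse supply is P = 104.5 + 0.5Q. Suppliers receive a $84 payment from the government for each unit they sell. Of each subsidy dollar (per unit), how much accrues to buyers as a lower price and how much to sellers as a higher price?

Buyers gain $33.6 per unit; sellers gain $50.4 per unit

Pre-subsidy: 659/3 - (1/3)Q = 104.5 + 0.5Q gives Q* = 138.2 and P* = 173.6.
With the subsidy, sellers receive Ps = Pb + 84 for each unit, where Pb is the price buyers pay.
On the curves, Pb = 659/3 - (1/3)Q and Ps = 104.5 + 0.5Q; the wedge Ps − Pb = 84 gives 104.5 + 0.5Q − (659/3 - (1/3)Q) = 84, so Q' = 239.
Then Pb = 659/3 − (1/3)·239 = 140 and Ps = 104.5 + 0.5·239 = 224.
Buyers' price falls by P* − Pb = 173.6 − 140 = 33.6; sellers' price rises by Ps − P* = 224 − 173.6 = 50.4.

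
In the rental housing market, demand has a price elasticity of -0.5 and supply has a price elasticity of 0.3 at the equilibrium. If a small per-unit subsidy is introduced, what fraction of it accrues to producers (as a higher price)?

Producer share = 0.625

For a small subsidy around the equilibrium, the benefit split depends on the relative slopes, which at a point are proportional to the elasticities.
Buyer share = εs/(εs + |εd|) = 0.3/(0.3 + 0.5) = 0.375; seller share = |εd|/(εs + |εd|) = 0.625.
So producers capture 0.625 of the subsidy.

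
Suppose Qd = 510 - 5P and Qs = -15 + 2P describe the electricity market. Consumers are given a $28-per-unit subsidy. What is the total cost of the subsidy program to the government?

Pre-subsidy: 510 - 5P = -15 + 2P gives P* = 75, Q* = 135.
With the rebate, buyers effectively pay Pb = Ps − 28, where Ps is the price sellers receive.
Demand in terms of Ps becomes Qd = 510 − 5(Ps − 28) = 650 - 5Ps. Setting this equal to supply: 650 - 5Ps = -15 + 2Ps, so Ps = 95.
Buyers pay Pb = 95 − 28 = 67; Q' = -15 + 2·95 = 175.
Government outlay = subsidy × quantity = 28 × 175 = 4900.

Government cost = $4900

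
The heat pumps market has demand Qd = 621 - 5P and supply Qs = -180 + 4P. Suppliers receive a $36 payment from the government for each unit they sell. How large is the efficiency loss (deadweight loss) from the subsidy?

Pre-subsidy: 621 - 5P = -180 + 4P gives P* = 89, Q* = 176.
With the subsidy, sellers receive Ps = Pb + 36 for each unit, where Pb is the price buyers pay.
Supply in terms of Pb becomes Qs = -180 + 4(Pb + 36) = -36 + 4Pb. Setting this equal to demand: 621 - 5Pb = -36 + 4Pb, so Pb = 73.
Sellers receive Ps = 73 + 36 = 109; Q' = 621 − 5·73 = 256.
The subsidy expands output by 256 − 176 = 80 past the efficient level; on those units the gap between marginal cost and willingness to pay runs from 0 up to 36.
DWL = ½ × 36 × 80 = 1440.

Deadweight loss = $1440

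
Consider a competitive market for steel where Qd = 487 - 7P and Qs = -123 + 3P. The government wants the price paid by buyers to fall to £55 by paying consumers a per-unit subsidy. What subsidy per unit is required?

At a buyer price of 55, quantity demanded is 487 − 7·55 = 102.
Sellers supply 102 only when they receive Ps with -123 + 3·Ps = 102, i.e. Ps = 75.
s = Ps − Pb = 75 − 55 = 20.

Required subsidy s = £20 per unit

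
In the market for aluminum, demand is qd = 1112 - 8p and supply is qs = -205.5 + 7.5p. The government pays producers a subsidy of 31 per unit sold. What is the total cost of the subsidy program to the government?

Government cost = 17112

Pre-subsidy: 1112 - 8p = -205.5 + 7.5p gives p* = 85, q* = 432.
With the subsidy, sellers receive ps = pb + 31 for each unit, where pb is the price buyers pay.
Supply in terms of pb becomes qs = -205.5 + 7.5(pb + 31) = 27 + 7.5pb. Setting this equal to demand: 1112 - 8pb = 27 + 7.5pb, so pb = 70.
Sellers receive ps = 70 + 31 = 101; q' = 1112 − 8·70 = 552.
Government outlay = subsidy × quantity = 31 × 552 = 17112.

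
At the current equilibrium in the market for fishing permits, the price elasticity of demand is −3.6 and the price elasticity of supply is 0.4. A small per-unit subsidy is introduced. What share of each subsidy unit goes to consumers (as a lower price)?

Consumer share = 0.1

For a small subsidy around the equilibrium, the benefit split depends on the relative slopes, which at a point are proportional to the elasticities.
Buyer share = εs/(εs + |εd|) = 0.4/(0.4 + 3.6) = 0.1; seller share = |εd|/(εs + |εd|) = 0.9.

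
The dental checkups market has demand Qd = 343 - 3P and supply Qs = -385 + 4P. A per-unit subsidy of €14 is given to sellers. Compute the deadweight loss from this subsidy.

Deadweight loss = €168

Pre-subsidy: 343 - 3P = -385 + 4P gives P* = 104, Q* = 31.
With the subsidy, sellers receive Ps = Pb + 14 for each unit, where Pb is the price buyers pay.
Supply in terms of Pb becomes Qs = -385 + 4(Pb + 14) = -329 + 4Pb. Setting this equal to demand: 343 - 3Pb = -329 + 4Pb, so Pb = 96.
Sellers receive Ps = 96 + 14 = 110; Q' = 343 − 3·96 = 55.
The subsidy expands output by 55 − 31 = 24 past the efficient level; on those units the gap between marginal cost and willingness to pay runs from 0 up to 14.
DWL = ½ × 14 × 24 = 168.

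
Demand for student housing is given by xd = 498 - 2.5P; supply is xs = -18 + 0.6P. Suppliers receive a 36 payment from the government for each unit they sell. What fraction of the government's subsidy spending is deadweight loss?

Pre-subsidy: 498 - 2.5P = -18 + 0.6P gives P* = 5160/31, x* = 2538/31.
With the subsidy, sellers receive Ps = Pb + 36 for each unit, where Pb is the price buyers pay.
Supply in terms of Pb becomes xs = -18 + 0.6(Pb + 36) = 3.6 + 0.6Pb. Setting this equal to demand: 498 - 2.5Pb = 3.6 + 0.6Pb, so Pb = 4944/31.
Sellers receive Ps = 4944/31 + 36 = 6060/31; x' = 498 − 2.5·(4944/31) = 3078/31.
ΔCS = ½(2538/31 + 3078/31)(5160/31 − 4944/31) = 606528/961; ΔPS = ½(2538/31 + 3078/31)(6060/31 − 5160/31) = 2527200/961.
Government spending = 36 × 3078/31 = 110808/31.
DWL = ½ × 36 × (3078/31 − 2538/31) = 9720/31; fraction = (9720/31) / (110808/31) = 5/57.

DWL / government spending = 5/57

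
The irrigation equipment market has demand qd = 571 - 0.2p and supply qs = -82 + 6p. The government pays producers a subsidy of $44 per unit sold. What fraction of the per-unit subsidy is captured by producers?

Pre-subsidy: 571 - 0.2p = -82 + 6p gives p* = 3265/31, q* = 17048/31.
With the subsidy, sellers receive ps = pb + 44 for each unit, where pb is the price buyers pay.
Supply in terms of pb becomes qs = -82 + 6(pb + 44) = 182 + 6pb. Setting this equal to demand: 571 - 0.2pb = 182 + 6pb, so pb = 1945/31.
Sellers receive ps = 1945/31 + 44 = 3309/31; q' = 571 − 0.2·(1945/31) = 17312/31.
Buyers' price falls by p* − pb = 3265/31 − 1945/31 = 1320/31; sellers' price rises by ps − p* = 3309/31 − 3265/31 = 44/31.
So producers capture (44/31)/44 = 1/31 of each unit of subsidy.

Producer share = 1/31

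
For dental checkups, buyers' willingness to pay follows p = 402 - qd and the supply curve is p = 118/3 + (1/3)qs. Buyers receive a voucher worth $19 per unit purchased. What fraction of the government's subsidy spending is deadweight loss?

Pre-subsidy: 402 - q = 118/3 + (1/3)q gives q* = 272 and p* = 130.
With the rebate, buyers effectively pay pb = ps − 19, where ps is the price sellers receive.
On the curves, pb = 402 - q and ps = 118/3 + (1/3)q; the wedge ps − pb = 19 gives 118/3 + (1/3)q − (402 - q) = 19, so q' = 286.25.
Then pb = 402 − 1·286.25 = 115.75 and ps = 118/3 + (1/3)·286.25 = 134.75.
ΔCS = ½(272 + 286.25)(130 − 115.75) = 3977.53125; ΔPS = ½(272 + 286.25)(134.75 − 130) = 1325.84375.
Government spending = 19 × 286.25 = 5438.75.
DWL = ½ × 19 × (286.25 − 272) = 135.375; fraction = 135.375 / 5438.75 = 57/2290.

DWL / government spending = 57/2290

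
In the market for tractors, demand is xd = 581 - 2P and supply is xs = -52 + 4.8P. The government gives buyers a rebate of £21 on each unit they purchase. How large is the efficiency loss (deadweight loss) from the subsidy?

Deadweight loss = 5292/17

Pre-subsidy: 581 - 2P = -52 + 4.8P gives P* = 3165/34, x* = 6712/17.
With the rebate, buyers effectively pay Pb = Ps − 21, where Ps is the price sellers receive.
Demand in terms of Ps becomes xd = 581 − 2(Ps − 21) = 623 - 2Ps. Setting this equal to supply: 623 - 2Ps = -52 + 4.8Ps, so Ps = 3375/34.
Buyers pay Pb = 3375/34 − 21 = 2661/34; x' = -52 + 4.8·(3375/34) = 7216/17.
The subsidy expands output by 7216/17 − 6712/17 = 504/17 past the efficient level; on those units the gap between marginal cost and willingness to pay runs from 0 up to 21.
DWL = ½ × 21 × 504/17 = 5292/17.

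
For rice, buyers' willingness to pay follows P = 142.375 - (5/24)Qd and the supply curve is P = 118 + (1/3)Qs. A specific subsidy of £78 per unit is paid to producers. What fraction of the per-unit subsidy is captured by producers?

Producer share = 8/13

Pre-subsidy: 142.375 - (5/24)Q = 118 + (1/3)Q gives Q* = 45 and P* = 133.
With the subsidy, sellers receive Ps = Pb + 78 for each unit, where Pb is the price buyers pay.
On the curves, Pb = 142.375 - (5/24)Q and Ps = 118 + (1/3)Q; the wedge Ps − Pb = 78 gives 118 + (1/3)Q − (142.375 - (5/24)Q) = 78, so Q' = 189.
Then Pb = 142.375 − (5/24)·189 = 103 and Ps = 118 + (1/3)·189 = 181.
Buyers' price falls by P* − Pb = 133 − 103 = 30; sellers' price rises by Ps − P* = 181 − 133 = 48.
So producers capture 48/78 = 8/13 of each unit of subsidy.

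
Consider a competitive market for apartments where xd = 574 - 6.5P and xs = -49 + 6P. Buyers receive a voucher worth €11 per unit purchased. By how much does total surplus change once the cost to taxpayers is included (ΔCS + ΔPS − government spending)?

Net change in total surplus = -€188.76

Pre-subsidy: 574 - 6.5P = -49 + 6P gives P* = 49.84, x* = 250.04.
With the rebate, buyers effectively pay Pb = Ps − 11, where Ps is the price sellers receive.
Demand in terms of Ps becomes xd = 574 − 6.5(Ps − 11) = 645.5 - 6.5Ps. Setting this equal to supply: 645.5 - 6.5Ps = -49 + 6Ps, so Ps = 55.56.
Buyers pay Pb = 55.56 − 11 = 44.56; x' = -49 + 6·55.56 = 284.36.
ΔCS = ½(250.04 + 284.36)(49.84 − 44.56) = 1410.816; ΔPS = ½(250.04 + 284.36)(55.56 − 49.84) = 1528.384.
Government spending = 11 × 284.36 = 3127.96.
Net change = 1410.816 + 1528.384 − 3127.96 = -188.76. The loss equals the DWL triangle ½·11·34.32.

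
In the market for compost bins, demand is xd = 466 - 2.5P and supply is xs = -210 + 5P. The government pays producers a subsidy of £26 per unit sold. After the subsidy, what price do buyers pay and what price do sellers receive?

Buyers pay £72.8; sellers receive £98.8

Pre-subsidy: 466 - 2.5P = -210 + 5P gives P* = 1352/15, x* = 722/3.
With the subsidy, sellers receive Ps = Pb + 26 for each unit, where Pb is the price buyers pay.
Supply in terms of Pb becomes xs = -210 + 5(Pb + 26) = -80 + 5Pb. Setting this equal to demand: 466 - 2.5Pb = -80 + 5Pb, so Pb = 72.8.
Sellers receive Ps = 72.8 + 26 = 98.8; x' = 466 − 2.5·72.8 = 284.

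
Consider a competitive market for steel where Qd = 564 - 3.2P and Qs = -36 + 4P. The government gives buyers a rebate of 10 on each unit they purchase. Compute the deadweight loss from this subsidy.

Deadweight loss = 800/9

Pre-subsidy: 564 - 3.2P = -36 + 4P gives P* = 250/3, Q* = 892/3.
With the rebate, buyers effectively pay Pb = Ps − 10, where Ps is the price sellers receive.
Demand in terms of Ps becomes Qd = 564 − 3.2(Ps − 10) = 596 - 3.2Ps. Setting this equal to supply: 596 - 3.2Ps = -36 + 4Ps, so Ps = 790/9.
Buyers pay Pb = 790/9 − 10 = 700/9; Q' = -36 + 4·(790/9) = 2836/9.
The subsidy expands output by 2836/9 − 892/3 = 160/9 past the efficient level; on those units the gap between marginal cost and willingness to pay runs from 0 up to 10.
DWL = ½ × 10 × 160/9 = 800/9.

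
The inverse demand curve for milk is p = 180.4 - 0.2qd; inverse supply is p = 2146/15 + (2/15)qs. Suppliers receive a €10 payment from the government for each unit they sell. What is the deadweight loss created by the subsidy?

Deadweight loss = €150

Pre-subsidy: 180.4 - 0.2q = 2146/15 + (2/15)q gives q* = 112 and p* = 158.
With the subsidy, sellers receive ps = pb + 10 for each unit, where pb is the price buyers pay.
On the curves, pb = 180.4 - 0.2q and ps = 2146/15 + (2/15)q; the wedge ps − pb = 10 gives 2146/15 + (2/15)q − (180.4 - 0.2q) = 10, so q' = 142.
Then pb = 180.4 − 0.2·142 = 152 and ps = 2146/15 + (2/15)·142 = 162.
The subsidy expands output by 142 − 112 = 30 past the efficient level; on those units the gap between marginal cost and willingness to pay runs from 0 up to 10.
DWL = ½ × 10 × 30 = 150.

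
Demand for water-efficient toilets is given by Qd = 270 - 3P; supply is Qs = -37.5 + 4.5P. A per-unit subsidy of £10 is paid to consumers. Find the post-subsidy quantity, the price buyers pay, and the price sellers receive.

Q' = 165; buyers pay £35; sellers receive £45

Pre-subsidy: 270 - 3P = -37.5 + 4.5P gives P* = 41, Q* = 147.
With the rebate, buyers effectively pay Pb = Ps − 10, where Ps is the price sellers receive.
Demand in terms of Ps becomes Qd = 270 − 3(Ps − 10) = 300 - 3Ps. Setting this equal to supply: 300 - 3Ps = -37.5 + 4.5Ps, so Ps = 45.
Buyers pay Pb = 45 − 10 = 35; Q' = -37.5 + 4.5·45 = 165.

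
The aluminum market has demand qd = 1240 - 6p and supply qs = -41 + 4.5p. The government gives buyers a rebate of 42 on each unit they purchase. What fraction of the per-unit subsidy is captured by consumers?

Consumer share = 3/7

Pre-subsidy: 1240 - 6p = -41 + 4.5p gives p* = 122, q* = 508.
With the rebate, buyers effectively pay pb = ps − 42, where ps is the price sellers receive.
Demand in terms of ps becomes qd = 1240 − 6(ps − 42) = 1492 - 6ps. Setting this equal to supply: 1492 - 6ps = -41 + 4.5ps, so ps = 146.
Buyers pay pb = 146 − 42 = 104; q' = -41 + 4.5·146 = 616.
Buyers' price falls by p* − pb = 122 − 104 = 18; sellers' price rises by ps − p* = 146 − 122 = 24.
So consumers capture 18/42 = 3/7 of each unit of subsidy.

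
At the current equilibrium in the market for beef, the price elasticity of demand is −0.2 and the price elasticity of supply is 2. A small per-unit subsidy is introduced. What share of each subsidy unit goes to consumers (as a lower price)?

For a small subsidy around the equilibrium, the benefit split depends on the relative slopes, which at a point are proportional to the elasticities.
Buyer share = εs/(εs + |εd|) = 2/(2 + 0.2) = 10/11; seller share = |εd|/(εs + |εd|) = 1/11.

Consumer share = 10/11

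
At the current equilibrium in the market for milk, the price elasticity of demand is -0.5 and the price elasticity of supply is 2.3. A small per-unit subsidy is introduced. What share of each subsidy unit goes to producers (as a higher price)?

For a small subsidy around the equilibrium, the benefit split depends on the relative slopes, which at a point are proportional to the elasticities.
Buyer share = εs/(εs + |εd|) = 2.3/(2.3 + 0.5) = 23/28; seller share = |εd|/(εs + |εd|) = 5/28.
So producers capture 5/28 of the subsidy.

Producer share = 5/28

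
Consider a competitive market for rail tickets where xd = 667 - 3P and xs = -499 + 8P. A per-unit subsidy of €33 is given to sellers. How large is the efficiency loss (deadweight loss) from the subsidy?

Pre-subsidy: 667 - 3P = -499 + 8P gives P* = 106, x* = 349.
With the subsidy, sellers receive Ps = Pb + 33 for each unit, where Pb is the price buyers pay.
Supply in terms of Pb becomes xs = -499 + 8(Pb + 33) = -235 + 8Pb. Setting this equal to demand: 667 - 3Pb = -235 + 8Pb, so Pb = 82.
Sellers receive Ps = 82 + 33 = 115; x' = 667 − 3·82 = 421.
The subsidy expands output by 421 − 349 = 72 past the efficient level; on those units the gap between marginal cost and willingness to pay runs from 0 up to 33.
DWL = ½ × 33 × 72 = 1188.

Deadweight loss = €1188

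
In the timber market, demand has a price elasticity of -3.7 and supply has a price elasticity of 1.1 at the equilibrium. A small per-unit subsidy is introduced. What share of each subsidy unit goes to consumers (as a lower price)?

For a small subsidy around the equilibrium, the benefit split depends on the relative slopes, which at a point are proportional to the elasticities.
Buyer share = εs/(εs + |εd|) = 1.1/(1.1 + 3.7) = 11/48; seller share = |εd|/(εs + |εd|) = 37/48.

Consumer share = 11/48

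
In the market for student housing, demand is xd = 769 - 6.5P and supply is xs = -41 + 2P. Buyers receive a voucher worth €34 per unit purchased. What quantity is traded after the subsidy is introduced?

x' = 3427/17

Pre-subsidy: 769 - 6.5P = -41 + 2P gives P* = 1620/17, x* = 2543/17.
With the rebate, buyers effectively pay Pb = Ps − 34, where Ps is the price sellers receive.
Demand in terms of Ps becomes xd = 769 − 6.5(Ps − 34) = 990 - 6.5Ps. Setting this equal to supply: 990 - 6.5Ps = -41 + 2Ps, so Ps = 2062/17.
Buyers pay Pb = 2062/17 − 34 = 1484/17; x' = -41 + 2·(2062/17) = 3427/17.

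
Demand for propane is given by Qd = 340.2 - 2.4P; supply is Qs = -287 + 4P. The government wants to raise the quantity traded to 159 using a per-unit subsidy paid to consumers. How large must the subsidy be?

Required subsidy s = 36 per unit

At Q = 159, invert demand for the buyer price: Pb = (340.2 − 159)/2.4 = 75.5; invert supply for the seller price: Ps = (159 − (-287))/4 = 111.5.
The subsidy must fill the gap: s = Ps − Pb = 111.5 − 75.5 = 36.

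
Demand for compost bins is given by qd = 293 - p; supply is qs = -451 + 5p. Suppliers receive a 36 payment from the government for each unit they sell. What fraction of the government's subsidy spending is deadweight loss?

Pre-subsidy: 293 - p = -451 + 5p gives p* = 124, q* = 169.
With the subsidy, sellers receive ps = pb + 36 for each unit, where pb is the price buyers pay.
Supply in terms of pb becomes qs = -451 + 5(pb + 36) = -271 + 5pb. Setting this equal to demand: 293 - pb = -271 + 5pb, so pb = 94.
Sellers receive ps = 94 + 36 = 130; q' = 293 − 1·94 = 199.
ΔCS = ½(169 + 199)(124 − 94) = 5520; ΔPS = ½(169 + 199)(130 − 124) = 1104.
Government spending = 36 × 199 = 7164.
DWL = ½ × 36 × (199 − 169) = 540; fraction = 540 / 7164 = 15/199.

DWL / government spending = 15/199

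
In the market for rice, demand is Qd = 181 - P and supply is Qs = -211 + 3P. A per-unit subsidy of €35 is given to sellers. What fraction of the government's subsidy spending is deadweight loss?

DWL / government spending = 105/874

Pre-subsidy: 181 - P = -211 + 3P gives P* = 98, Q* = 83.
With the subsidy, sellers receive Ps = Pb + 35 for each unit, where Pb is the price buyers pay.
Supply in terms of Pb becomes Qs = -211 + 3(Pb + 35) = -106 + 3Pb. Setting this equal to demand: 181 - Pb = -106 + 3Pb, so Pb = 71.75.
Sellers receive Ps = 71.75 + 35 = 106.75; Q' = 181 − 1·71.75 = 109.25.
ΔCS = ½(83 + 109.25)(98 − 71.75) = 2523.28125; ΔPS = ½(83 + 109.25)(106.75 − 98) = 841.09375.
Government spending = 35 × 109.25 = 3823.75.
DWL = ½ × 35 × (109.25 − 83) = 459.375; fraction = 459.375 / 3823.75 = 105/874.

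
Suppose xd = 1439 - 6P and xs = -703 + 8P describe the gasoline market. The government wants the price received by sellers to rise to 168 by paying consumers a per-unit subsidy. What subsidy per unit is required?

Required subsidy s = 35 per unit

At a seller price of 168, quantity supplied is -703 + 8·168 = 641.
Buyers absorb 641 only when they pay Pb with 1439 − 6·Pb = 641, i.e. Pb = 133.
s = Ps − Pb = 168 − 133 = 35.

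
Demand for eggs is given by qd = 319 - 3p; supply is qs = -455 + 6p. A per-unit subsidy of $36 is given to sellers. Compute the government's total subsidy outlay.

Government cost = $4788

Pre-subsidy: 319 - 3p = -455 + 6p gives p* = 86, q* = 61.
With the subsidy, sellers receive ps = pb + 36 for each unit, where pb is the price buyers pay.
Supply in terms of pb becomes qs = -455 + 6(pb + 36) = -239 + 6pb. Setting this equal to demand: 319 - 3pb = -239 + 6pb, so pb = 62.
Sellers receive ps = 62 + 36 = 98; q' = 319 − 3·62 = 133.
Government outlay = subsidy × quantity = 36 × 133 = 4788.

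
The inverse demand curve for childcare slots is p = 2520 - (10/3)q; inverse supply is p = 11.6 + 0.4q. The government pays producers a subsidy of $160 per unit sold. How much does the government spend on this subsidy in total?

Pre-subsidy: 2520 - (10/3)q = 11.6 + 0.4q gives q* = 18813/28 and p* = 3925/14.
With the subsidy, sellers receive ps = pb + 160 for each unit, where pb is the price buyers pay.
On the curves, pb = 2520 - (10/3)q and ps = 11.6 + 0.4q; the wedge ps − pb = 160 gives 11.6 + 0.4q − (2520 - (10/3)q) = 160, so q' = 714.75.
Then pb = 2520 − (10/3)·714.75 = 137.5 and ps = 11.6 + 0.4·714.75 = 297.5.
Government outlay = subsidy × quantity = 160 × 714.75 = 114360.

Government cost = $114360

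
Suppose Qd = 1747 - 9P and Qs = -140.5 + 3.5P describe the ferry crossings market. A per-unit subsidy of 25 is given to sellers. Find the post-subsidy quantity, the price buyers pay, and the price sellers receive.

Q' = 451; buyers pay 144; sellers receive 169

Pre-subsidy: 1747 - 9P = -140.5 + 3.5P gives P* = 151, Q* = 388.
With the subsidy, sellers receive Ps = Pb + 25 for each unit, where Pb is the price buyers pay.
Supply in terms of Pb becomes Qs = -140.5 + 3.5(Pb + 25) = -53 + 3.5Pb. Setting this equal to demand: 1747 - 9Pb = -53 + 3.5Pb, so Pb = 144.
Sellers receive Ps = 144 + 25 = 169; Q' = 1747 − 9·144 = 451.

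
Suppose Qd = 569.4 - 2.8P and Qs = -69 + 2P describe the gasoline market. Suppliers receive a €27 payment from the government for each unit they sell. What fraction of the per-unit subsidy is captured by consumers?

Pre-subsidy: 569.4 - 2.8P = -69 + 2P gives P* = 133, Q* = 197.
With the subsidy, sellers receive Ps = Pb + 27 for each unit, where Pb is the price buyers pay.
Supply in terms of Pb becomes Qs = -69 + 2(Pb + 27) = -15 + 2Pb. Setting this equal to demand: 569.4 - 2.8Pb = -15 + 2Pb, so Pb = 121.75.
Sellers receive Ps = 121.75 + 27 = 148.75; Q' = 569.4 − 2.8·121.75 = 228.5.
Buyers' price falls by P* − Pb = 133 − 121.75 = 11.25; sellers' price rises by Ps − P* = 148.75 − 133 = 15.75.
So consumers capture 11.25/27 = 5/12 of each unit of subsidy.

Consumer share = 5/12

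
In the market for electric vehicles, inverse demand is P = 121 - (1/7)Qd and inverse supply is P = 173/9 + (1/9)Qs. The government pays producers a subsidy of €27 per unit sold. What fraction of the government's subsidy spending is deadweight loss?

DWL / government spending = 243/2318

Pre-subsidy: 121 - (1/7)Q = 173/9 + (1/9)Q gives Q* = 400.75 and P* = 63.75.
With the subsidy, sellers receive Ps = Pb + 27 for each unit, where Pb is the price buyers pay.
On the curves, Pb = 121 - (1/7)Q and Ps = 173/9 + (1/9)Q; the wedge Ps − Pb = 27 gives 173/9 + (1/9)Q − (121 - (1/7)Q) = 27, so Q' = 507.0625.
Then Pb = 121 − (1/7)·507.0625 = 48.5625 and Ps = 173/9 + (1/9)·507.0625 = 75.5625.
ΔCS = ½(400.75 + 507.0625)(63.75 − 48.5625) = 6893.701171875; ΔPS = ½(400.75 + 507.0625)(75.5625 − 63.75) = 5361.767578125.
Government spending = 27 × 507.0625 = 13690.6875.
DWL = ½ × 27 × (507.0625 − 400.75) = 1435.21875; fraction = 1435.21875 / 13690.6875 = 243/2318.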